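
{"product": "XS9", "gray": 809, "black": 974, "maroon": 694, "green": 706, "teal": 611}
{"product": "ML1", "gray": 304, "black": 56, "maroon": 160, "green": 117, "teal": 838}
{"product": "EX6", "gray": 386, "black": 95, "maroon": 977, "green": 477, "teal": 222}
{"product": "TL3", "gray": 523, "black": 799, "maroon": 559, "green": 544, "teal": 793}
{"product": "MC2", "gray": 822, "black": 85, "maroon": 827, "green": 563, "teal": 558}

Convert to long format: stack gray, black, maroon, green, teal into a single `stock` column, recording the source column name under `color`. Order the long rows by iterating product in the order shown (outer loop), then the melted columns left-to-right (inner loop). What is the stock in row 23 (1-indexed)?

25 rows total (5 × 5). Row 23: index ⌊(23-1)/5⌋ = 4 into product → MC2; (23-1) mod 5 = 2 into the melted columns → maroon.
So row 23 is (MC2, maroon, 827); stock = 827.

827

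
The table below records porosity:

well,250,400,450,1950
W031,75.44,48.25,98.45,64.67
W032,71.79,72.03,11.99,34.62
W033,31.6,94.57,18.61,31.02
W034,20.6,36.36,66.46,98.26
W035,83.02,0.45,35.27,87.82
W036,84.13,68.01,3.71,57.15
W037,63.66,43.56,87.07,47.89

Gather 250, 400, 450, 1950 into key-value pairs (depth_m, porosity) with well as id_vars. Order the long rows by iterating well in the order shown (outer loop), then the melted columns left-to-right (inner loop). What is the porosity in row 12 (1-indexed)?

31.02

28 rows total (7 × 4). Row 12: index ⌊(12-1)/4⌋ = 2 into well → W033; (12-1) mod 4 = 3 into the melted columns → 1950.
So row 12 is (W033, 1950, 31.02); porosity = 31.02.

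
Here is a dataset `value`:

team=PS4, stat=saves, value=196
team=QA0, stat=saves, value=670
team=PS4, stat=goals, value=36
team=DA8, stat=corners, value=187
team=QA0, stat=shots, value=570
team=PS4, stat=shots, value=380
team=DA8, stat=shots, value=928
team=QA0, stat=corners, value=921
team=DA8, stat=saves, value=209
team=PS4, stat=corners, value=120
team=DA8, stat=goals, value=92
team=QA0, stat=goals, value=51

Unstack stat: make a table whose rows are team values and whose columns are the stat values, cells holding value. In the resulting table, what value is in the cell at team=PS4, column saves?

196

Wide layout: rows indexed by team, columns are the 4 distinct stat values (saves, goals, corners, shots).
Cell (team=PS4, stat=saves) draws from the long row where team=PS4 and stat=saves, which has value=196.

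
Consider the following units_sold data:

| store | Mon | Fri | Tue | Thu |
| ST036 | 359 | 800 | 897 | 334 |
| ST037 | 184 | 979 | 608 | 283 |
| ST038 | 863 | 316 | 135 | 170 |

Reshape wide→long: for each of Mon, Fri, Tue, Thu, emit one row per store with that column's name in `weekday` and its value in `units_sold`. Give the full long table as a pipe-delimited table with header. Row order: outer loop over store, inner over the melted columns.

| store | weekday | units_sold |
| ST036 | Mon | 359 |
| ST036 | Fri | 800 |
| ST036 | Tue | 897 |
| ST036 | Thu | 334 |
| ST037 | Mon | 184 |
| ST037 | Fri | 979 |
| ST037 | Tue | 608 |
| ST037 | Thu | 283 |
| ST038 | Mon | 863 |
| ST038 | Fri | 316 |
| ST038 | Tue | 135 |
| ST038 | Thu | 170 |

Each (store, column) pair becomes one row: 3 × 4 = 12 rows.
For example, (ST036, Mon) → units_sold=359.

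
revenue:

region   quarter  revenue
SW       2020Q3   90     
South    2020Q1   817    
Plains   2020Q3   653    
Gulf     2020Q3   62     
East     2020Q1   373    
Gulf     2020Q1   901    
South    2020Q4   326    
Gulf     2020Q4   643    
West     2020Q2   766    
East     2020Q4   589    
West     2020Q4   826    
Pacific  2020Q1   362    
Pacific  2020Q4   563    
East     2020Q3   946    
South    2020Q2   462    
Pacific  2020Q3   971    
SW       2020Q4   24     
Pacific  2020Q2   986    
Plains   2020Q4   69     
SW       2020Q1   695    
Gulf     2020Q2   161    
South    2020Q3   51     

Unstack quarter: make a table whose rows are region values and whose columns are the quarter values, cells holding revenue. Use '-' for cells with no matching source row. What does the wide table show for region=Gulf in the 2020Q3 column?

62

The long row with region=Gulf, quarter=2020Q3 has revenue=62.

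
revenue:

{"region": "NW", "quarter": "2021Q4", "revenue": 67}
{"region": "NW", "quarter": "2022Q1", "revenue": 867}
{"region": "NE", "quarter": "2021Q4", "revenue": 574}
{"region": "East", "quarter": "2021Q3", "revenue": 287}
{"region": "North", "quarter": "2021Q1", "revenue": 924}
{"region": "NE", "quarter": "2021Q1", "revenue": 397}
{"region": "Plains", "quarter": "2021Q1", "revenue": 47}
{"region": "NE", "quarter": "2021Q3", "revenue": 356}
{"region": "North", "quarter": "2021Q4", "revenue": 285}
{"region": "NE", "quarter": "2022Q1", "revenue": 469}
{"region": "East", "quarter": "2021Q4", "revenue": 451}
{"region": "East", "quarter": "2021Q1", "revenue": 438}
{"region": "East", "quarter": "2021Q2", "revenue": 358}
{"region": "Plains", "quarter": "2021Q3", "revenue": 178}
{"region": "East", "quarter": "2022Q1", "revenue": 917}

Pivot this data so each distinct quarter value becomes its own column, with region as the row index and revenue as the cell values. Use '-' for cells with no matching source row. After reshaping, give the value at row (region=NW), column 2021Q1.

No long-format row has region=NW and quarter=2021Q1, so the cell is -.

-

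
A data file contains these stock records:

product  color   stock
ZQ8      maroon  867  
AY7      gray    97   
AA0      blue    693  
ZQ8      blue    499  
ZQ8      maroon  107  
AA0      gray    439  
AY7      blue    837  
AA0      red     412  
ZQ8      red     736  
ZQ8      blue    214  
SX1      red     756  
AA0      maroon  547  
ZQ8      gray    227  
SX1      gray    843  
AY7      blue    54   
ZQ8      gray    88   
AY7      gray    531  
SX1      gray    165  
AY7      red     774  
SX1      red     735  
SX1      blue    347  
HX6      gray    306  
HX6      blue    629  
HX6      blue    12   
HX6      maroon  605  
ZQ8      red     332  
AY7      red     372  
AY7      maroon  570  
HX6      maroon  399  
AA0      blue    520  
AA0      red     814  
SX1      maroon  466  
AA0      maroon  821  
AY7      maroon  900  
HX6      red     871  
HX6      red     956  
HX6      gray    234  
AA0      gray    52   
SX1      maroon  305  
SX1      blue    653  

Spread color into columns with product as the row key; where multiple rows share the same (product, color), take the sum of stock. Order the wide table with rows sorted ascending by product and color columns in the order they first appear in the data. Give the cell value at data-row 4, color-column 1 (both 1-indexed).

771

With rows sorted ascending by product, row 4 is product=SX1. color columns in first-appearance order: maroon, gray, blue, red; column 1 is maroon.
Long rows with product=SX1, color=maroon: 466 + 305 = 771.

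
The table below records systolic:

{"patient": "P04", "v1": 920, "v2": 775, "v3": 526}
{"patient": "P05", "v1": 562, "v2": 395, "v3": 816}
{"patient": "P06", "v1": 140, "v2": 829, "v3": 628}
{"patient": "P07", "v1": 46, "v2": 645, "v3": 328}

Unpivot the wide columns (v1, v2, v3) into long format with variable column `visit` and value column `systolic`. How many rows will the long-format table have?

12

4 patient values × 3 melted columns = 12 rows.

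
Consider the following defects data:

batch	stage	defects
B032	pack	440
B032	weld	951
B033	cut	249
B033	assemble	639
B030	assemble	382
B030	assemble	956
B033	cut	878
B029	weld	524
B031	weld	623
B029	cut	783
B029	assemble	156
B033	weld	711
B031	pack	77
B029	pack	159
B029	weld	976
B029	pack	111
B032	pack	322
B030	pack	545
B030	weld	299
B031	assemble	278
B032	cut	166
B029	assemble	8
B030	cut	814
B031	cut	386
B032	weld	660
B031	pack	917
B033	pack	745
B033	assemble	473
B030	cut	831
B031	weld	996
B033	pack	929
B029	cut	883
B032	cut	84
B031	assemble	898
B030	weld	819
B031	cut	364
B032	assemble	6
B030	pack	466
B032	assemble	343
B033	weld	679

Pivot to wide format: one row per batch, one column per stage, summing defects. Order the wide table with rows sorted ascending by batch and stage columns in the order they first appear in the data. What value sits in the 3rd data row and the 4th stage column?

With rows sorted ascending by batch, row 3 is batch=B031. stage columns in first-appearance order: pack, weld, cut, assemble; column 4 is assemble.
Long rows with batch=B031, stage=assemble: 278 + 898 = 1176.

1176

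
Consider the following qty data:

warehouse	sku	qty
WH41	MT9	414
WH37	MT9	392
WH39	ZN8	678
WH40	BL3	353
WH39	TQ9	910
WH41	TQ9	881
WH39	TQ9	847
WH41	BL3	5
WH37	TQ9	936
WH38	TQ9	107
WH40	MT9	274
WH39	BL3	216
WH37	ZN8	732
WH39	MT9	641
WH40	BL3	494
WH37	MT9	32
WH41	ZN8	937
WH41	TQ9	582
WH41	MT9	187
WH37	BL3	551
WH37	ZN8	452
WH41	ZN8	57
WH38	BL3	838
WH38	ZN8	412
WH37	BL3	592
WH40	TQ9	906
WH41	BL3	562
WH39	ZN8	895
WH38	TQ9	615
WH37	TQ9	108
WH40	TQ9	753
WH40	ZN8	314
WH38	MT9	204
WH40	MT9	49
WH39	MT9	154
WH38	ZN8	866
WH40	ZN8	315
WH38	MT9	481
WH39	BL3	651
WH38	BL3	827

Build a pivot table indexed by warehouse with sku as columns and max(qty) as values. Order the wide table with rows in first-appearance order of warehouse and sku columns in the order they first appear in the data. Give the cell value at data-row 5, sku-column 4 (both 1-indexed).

615

With rows in first-appearance order of warehouse, row 5 is warehouse=WH38. sku columns in first-appearance order: MT9, ZN8, BL3, TQ9; column 4 is TQ9.
Long rows with warehouse=WH38, sku=TQ9: max(107, 615) = 615.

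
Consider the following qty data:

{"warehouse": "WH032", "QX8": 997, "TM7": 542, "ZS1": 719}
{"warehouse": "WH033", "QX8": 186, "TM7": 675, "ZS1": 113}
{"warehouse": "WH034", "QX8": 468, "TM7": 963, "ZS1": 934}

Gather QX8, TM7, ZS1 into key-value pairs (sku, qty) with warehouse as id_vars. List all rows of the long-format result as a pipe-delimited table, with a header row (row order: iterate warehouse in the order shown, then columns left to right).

Each (warehouse, column) pair becomes one row: 3 × 3 = 9 rows.
For example, (WH032, QX8) → qty=997.

| warehouse | sku | qty |
| WH032 | QX8 | 997 |
| WH032 | TM7 | 542 |
| WH032 | ZS1 | 719 |
| WH033 | QX8 | 186 |
| WH033 | TM7 | 675 |
| WH033 | ZS1 | 113 |
| WH034 | QX8 | 468 |
| WH034 | TM7 | 963 |
| WH034 | ZS1 | 934 |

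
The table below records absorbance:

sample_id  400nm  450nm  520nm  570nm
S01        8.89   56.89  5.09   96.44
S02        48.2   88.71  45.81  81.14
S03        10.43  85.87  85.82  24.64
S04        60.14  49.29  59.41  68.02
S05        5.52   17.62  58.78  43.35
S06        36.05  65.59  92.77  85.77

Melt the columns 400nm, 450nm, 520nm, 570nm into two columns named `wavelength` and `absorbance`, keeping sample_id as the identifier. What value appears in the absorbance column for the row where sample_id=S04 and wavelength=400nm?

Unpivoting turns each (sample_id, wide-column) pair into one long row.
The wide cell at row S04, column 400nm holds 60.14, so the long row (S04, 400nm) has absorbance=60.14.

60.14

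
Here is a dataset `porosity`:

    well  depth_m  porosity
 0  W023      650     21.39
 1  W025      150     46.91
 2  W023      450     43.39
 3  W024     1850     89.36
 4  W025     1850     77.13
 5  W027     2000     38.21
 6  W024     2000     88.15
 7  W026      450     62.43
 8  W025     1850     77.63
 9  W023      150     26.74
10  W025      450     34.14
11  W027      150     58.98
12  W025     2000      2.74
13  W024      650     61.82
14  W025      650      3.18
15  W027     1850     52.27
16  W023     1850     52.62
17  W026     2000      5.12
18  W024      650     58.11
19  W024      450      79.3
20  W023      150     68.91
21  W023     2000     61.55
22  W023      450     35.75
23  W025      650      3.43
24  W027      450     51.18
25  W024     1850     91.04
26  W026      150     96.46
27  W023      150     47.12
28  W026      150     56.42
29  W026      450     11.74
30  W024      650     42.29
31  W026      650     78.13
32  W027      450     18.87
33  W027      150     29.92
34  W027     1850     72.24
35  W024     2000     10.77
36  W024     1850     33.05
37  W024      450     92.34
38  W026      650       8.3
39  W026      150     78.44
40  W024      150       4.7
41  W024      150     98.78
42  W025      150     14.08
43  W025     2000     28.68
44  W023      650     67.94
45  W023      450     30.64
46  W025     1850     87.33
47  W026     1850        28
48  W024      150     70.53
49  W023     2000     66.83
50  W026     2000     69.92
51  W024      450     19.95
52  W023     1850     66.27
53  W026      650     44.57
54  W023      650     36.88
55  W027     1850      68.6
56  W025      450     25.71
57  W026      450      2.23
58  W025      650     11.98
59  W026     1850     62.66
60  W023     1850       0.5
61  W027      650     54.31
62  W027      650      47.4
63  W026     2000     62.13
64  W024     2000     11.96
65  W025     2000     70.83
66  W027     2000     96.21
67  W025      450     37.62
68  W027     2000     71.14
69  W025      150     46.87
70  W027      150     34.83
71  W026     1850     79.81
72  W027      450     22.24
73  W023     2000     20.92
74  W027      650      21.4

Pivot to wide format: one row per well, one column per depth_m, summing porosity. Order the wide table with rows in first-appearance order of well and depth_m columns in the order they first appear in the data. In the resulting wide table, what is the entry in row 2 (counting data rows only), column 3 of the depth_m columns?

With rows in first-appearance order of well, row 2 is well=W025. depth_m columns in first-appearance order: 650, 150, 450, 1850, 2000; column 3 is 450.
Long rows with well=W025, depth_m=450: 34.14 + 25.71 + 37.62 = 97.47.

97.47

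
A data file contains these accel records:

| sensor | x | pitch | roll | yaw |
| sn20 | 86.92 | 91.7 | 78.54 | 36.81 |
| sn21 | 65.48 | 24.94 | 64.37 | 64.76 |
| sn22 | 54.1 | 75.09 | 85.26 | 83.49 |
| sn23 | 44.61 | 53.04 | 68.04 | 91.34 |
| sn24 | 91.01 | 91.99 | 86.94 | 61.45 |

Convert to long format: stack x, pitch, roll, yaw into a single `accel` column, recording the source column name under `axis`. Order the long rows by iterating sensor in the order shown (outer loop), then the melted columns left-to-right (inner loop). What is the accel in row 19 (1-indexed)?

86.94

20 rows total (5 × 4). Row 19: index ⌊(19-1)/4⌋ = 4 into sensor → sn24; (19-1) mod 4 = 2 into the melted columns → roll.
So row 19 is (sn24, roll, 86.94); accel = 86.94.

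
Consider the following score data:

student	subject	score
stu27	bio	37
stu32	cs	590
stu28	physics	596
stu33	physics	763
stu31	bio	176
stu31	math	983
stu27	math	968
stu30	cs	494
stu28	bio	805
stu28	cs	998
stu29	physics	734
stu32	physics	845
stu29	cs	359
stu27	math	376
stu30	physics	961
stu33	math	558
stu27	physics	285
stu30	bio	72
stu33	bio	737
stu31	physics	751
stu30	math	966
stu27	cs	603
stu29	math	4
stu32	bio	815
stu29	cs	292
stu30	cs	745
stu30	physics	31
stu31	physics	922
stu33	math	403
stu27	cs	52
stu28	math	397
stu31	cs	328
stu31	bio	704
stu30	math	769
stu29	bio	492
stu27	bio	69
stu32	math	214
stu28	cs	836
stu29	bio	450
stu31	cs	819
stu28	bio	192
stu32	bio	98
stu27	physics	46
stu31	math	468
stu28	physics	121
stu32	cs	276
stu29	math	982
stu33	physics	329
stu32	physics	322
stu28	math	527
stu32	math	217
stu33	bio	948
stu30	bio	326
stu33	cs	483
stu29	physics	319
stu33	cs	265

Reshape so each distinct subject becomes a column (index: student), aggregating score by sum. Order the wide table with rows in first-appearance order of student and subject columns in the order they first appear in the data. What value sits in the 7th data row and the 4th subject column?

With rows in first-appearance order of student, row 7 is student=stu29. subject columns in first-appearance order: bio, cs, physics, math; column 4 is math.
Long rows with student=stu29, subject=math: 4 + 982 = 986.

986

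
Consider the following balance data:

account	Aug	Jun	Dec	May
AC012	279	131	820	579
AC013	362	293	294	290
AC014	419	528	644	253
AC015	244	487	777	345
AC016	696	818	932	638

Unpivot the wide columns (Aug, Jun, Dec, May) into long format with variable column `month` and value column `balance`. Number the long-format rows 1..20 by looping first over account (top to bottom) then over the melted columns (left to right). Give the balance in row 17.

696

20 rows total (5 × 4). Row 17: index ⌊(17-1)/4⌋ = 4 into account → AC016; (17-1) mod 4 = 0 into the melted columns → Aug.
So row 17 is (AC016, Aug, 696); balance = 696.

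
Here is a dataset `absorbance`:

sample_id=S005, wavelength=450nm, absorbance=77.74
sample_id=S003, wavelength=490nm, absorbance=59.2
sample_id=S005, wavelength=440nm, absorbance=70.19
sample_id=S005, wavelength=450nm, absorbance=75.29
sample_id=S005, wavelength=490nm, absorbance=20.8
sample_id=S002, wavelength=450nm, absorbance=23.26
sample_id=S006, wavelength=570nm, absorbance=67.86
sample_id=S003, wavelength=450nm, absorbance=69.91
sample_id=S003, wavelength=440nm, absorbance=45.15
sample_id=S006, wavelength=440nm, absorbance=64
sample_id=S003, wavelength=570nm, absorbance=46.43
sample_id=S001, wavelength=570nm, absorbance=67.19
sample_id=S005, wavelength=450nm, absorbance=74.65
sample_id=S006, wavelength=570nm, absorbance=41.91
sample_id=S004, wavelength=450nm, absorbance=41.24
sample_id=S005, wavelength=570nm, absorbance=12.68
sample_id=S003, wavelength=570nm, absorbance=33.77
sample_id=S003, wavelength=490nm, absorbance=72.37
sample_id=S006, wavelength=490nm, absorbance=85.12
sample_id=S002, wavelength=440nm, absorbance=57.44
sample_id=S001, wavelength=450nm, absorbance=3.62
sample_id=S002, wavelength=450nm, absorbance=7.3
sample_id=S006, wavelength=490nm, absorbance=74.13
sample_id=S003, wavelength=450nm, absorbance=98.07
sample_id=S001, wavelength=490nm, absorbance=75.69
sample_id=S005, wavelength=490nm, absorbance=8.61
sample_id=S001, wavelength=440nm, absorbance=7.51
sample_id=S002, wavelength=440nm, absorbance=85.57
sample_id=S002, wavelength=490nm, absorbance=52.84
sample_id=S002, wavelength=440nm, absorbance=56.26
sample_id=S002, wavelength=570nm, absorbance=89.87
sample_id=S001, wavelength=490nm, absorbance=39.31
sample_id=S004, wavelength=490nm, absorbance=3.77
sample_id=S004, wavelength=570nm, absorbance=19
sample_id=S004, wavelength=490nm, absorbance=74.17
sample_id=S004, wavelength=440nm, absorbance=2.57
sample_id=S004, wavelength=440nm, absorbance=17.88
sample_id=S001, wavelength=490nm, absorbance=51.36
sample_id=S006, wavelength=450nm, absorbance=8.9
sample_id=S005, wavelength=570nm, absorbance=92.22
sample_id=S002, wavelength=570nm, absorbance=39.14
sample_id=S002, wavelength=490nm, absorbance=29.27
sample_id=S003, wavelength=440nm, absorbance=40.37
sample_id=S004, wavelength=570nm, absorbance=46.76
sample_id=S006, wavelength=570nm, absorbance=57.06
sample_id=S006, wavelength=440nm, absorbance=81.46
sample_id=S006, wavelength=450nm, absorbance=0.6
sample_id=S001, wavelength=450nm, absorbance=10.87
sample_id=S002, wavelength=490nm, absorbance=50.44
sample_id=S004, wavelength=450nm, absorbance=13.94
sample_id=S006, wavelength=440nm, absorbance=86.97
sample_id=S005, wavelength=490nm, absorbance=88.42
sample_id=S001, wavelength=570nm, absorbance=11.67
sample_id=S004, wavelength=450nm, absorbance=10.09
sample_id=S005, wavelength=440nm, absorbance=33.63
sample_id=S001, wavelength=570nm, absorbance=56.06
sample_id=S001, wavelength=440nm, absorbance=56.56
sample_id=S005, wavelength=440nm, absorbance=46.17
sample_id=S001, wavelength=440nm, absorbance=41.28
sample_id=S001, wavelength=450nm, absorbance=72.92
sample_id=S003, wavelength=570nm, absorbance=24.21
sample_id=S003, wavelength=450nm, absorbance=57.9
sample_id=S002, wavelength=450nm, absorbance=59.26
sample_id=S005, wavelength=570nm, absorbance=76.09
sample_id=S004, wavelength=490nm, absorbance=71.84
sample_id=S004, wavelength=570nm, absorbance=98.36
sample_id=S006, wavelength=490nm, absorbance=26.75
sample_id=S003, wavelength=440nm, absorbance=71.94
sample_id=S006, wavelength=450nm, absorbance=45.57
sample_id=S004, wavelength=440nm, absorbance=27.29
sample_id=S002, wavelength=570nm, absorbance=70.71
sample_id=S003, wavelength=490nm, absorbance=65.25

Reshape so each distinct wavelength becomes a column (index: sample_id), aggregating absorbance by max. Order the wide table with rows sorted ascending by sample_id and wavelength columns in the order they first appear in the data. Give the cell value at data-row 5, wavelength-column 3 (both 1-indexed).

With rows sorted ascending by sample_id, row 5 is sample_id=S005. wavelength columns in first-appearance order: 450nm, 490nm, 440nm, 570nm; column 3 is 440nm.
Long rows with sample_id=S005, wavelength=440nm: max(70.19, 33.63, 46.17) = 70.19.

70.19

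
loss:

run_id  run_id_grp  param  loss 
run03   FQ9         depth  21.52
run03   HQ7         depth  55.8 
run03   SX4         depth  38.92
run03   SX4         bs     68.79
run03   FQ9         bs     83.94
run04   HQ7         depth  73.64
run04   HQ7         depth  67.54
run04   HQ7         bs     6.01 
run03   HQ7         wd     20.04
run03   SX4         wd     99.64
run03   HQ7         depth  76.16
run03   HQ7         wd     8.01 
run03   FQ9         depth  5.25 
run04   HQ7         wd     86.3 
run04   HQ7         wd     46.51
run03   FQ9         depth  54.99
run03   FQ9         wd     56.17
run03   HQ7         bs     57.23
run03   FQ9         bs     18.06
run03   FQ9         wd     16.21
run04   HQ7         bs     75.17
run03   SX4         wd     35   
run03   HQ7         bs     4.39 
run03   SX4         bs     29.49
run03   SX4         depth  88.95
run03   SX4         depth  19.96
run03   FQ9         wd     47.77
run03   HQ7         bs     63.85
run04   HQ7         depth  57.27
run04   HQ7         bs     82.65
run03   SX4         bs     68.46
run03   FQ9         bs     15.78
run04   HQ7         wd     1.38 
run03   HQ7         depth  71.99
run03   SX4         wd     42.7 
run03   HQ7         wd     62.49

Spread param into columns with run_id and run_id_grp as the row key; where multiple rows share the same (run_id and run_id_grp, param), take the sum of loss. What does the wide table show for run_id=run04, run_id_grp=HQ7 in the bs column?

Rows with run_id=run04, run_id_grp=HQ7 and param=bs: loss values are 6.01, 75.17, 82.65.
6.01 + 75.17 + 82.65 = 163.83.

163.83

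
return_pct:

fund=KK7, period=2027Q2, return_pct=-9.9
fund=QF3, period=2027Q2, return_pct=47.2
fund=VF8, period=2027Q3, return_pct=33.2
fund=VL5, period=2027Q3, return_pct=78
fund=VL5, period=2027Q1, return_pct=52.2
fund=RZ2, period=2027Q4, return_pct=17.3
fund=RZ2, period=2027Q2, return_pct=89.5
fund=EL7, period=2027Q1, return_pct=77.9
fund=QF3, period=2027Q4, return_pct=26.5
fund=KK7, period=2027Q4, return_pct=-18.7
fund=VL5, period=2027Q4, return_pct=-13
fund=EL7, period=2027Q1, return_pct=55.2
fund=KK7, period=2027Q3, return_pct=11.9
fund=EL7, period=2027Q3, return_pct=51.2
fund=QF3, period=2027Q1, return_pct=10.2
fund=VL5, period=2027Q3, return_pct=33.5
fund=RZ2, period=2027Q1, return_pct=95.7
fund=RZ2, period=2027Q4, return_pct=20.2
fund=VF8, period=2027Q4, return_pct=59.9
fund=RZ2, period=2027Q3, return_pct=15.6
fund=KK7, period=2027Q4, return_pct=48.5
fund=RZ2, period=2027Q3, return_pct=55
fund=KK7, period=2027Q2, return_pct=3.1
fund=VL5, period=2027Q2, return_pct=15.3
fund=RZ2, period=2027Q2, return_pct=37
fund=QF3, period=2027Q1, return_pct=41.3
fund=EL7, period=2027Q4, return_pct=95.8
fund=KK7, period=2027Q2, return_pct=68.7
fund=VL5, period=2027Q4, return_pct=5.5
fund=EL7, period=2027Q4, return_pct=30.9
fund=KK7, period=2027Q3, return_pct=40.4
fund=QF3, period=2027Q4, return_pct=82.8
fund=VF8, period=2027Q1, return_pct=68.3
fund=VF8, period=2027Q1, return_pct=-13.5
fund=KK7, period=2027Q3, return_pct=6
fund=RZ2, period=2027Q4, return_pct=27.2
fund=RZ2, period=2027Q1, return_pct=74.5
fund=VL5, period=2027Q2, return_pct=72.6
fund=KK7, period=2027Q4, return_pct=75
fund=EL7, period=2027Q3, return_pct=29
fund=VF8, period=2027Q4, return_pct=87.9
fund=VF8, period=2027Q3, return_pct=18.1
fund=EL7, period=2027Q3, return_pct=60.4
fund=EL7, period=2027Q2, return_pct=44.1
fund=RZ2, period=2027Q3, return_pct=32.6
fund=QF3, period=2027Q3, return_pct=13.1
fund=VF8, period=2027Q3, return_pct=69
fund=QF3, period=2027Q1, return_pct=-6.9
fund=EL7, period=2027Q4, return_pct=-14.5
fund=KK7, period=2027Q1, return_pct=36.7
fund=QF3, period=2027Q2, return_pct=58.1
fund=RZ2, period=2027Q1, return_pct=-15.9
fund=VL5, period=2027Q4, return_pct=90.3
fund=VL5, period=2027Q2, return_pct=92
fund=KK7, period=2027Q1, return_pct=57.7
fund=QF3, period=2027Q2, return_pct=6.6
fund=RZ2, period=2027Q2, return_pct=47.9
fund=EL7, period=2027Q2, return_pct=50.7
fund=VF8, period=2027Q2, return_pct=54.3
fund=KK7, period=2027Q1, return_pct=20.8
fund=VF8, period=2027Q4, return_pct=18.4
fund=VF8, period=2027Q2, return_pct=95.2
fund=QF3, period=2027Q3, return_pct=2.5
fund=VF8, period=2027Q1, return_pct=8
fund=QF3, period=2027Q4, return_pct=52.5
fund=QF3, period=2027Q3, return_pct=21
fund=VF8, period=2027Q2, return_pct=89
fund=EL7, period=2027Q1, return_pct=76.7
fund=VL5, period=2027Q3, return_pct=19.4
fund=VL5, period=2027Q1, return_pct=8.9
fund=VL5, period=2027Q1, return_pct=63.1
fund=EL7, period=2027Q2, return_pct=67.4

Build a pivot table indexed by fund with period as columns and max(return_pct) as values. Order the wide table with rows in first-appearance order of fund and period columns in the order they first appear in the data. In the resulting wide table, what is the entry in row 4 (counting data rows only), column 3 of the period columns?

63.1

With rows in first-appearance order of fund, row 4 is fund=VL5. period columns in first-appearance order: 2027Q2, 2027Q3, 2027Q1, 2027Q4; column 3 is 2027Q1.
Long rows with fund=VL5, period=2027Q1: max(52.2, 8.9, 63.1) = 63.1.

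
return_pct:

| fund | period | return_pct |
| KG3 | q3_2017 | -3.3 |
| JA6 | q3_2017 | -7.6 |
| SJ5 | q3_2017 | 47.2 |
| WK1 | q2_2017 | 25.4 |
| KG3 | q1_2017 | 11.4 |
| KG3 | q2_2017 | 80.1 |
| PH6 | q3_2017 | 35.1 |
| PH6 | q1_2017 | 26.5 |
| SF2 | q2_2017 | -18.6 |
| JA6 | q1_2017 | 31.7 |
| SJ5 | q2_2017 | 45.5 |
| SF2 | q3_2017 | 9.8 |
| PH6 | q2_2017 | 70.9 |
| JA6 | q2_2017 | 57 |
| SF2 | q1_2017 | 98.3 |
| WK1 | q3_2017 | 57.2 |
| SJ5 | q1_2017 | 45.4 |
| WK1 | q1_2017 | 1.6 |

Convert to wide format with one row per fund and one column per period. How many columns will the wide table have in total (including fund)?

4

1 column for fund plus 3 distinct period values → 4 columns.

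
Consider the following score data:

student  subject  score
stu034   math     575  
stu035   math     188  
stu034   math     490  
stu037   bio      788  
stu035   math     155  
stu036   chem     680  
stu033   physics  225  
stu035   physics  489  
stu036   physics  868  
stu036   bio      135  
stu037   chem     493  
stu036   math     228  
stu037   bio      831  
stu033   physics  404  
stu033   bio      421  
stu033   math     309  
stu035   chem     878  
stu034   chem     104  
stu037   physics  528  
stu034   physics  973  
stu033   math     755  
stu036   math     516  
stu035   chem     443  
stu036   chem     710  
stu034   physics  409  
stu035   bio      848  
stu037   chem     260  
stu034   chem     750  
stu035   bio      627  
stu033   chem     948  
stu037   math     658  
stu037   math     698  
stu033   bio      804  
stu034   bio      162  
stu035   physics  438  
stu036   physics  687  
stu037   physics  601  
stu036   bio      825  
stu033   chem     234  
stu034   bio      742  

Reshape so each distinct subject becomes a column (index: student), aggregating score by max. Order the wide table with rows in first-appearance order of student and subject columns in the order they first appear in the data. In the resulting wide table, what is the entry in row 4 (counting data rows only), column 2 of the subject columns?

825

With rows in first-appearance order of student, row 4 is student=stu036. subject columns in first-appearance order: math, bio, chem, physics; column 2 is bio.
Long rows with student=stu036, subject=bio: max(135, 825) = 825.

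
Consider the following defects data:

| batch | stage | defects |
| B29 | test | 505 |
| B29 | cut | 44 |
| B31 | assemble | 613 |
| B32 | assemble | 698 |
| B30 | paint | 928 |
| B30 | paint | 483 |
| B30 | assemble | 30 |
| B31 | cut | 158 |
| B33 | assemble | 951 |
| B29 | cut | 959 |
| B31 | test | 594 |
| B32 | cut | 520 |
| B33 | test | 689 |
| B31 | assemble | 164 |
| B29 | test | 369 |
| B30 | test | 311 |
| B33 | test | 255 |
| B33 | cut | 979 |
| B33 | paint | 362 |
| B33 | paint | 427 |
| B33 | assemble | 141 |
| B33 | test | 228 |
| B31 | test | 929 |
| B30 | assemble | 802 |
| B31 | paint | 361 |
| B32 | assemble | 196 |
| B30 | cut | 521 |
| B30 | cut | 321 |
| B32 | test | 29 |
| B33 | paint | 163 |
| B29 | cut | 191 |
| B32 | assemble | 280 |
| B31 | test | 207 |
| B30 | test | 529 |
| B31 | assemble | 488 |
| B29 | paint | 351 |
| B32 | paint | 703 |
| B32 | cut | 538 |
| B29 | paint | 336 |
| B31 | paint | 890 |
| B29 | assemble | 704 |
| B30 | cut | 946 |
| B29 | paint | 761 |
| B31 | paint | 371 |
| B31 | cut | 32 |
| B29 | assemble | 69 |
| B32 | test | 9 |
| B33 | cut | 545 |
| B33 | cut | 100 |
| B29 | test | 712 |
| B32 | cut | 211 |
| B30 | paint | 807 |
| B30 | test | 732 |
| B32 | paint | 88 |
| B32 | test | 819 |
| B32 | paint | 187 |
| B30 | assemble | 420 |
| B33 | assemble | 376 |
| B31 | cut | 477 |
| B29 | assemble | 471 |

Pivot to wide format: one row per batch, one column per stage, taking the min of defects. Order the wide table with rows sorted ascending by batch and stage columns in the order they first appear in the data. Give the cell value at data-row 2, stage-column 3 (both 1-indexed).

With rows sorted ascending by batch, row 2 is batch=B30. stage columns in first-appearance order: test, cut, assemble, paint; column 3 is assemble.
Long rows with batch=B30, stage=assemble: min(30, 802, 420) = 30.

30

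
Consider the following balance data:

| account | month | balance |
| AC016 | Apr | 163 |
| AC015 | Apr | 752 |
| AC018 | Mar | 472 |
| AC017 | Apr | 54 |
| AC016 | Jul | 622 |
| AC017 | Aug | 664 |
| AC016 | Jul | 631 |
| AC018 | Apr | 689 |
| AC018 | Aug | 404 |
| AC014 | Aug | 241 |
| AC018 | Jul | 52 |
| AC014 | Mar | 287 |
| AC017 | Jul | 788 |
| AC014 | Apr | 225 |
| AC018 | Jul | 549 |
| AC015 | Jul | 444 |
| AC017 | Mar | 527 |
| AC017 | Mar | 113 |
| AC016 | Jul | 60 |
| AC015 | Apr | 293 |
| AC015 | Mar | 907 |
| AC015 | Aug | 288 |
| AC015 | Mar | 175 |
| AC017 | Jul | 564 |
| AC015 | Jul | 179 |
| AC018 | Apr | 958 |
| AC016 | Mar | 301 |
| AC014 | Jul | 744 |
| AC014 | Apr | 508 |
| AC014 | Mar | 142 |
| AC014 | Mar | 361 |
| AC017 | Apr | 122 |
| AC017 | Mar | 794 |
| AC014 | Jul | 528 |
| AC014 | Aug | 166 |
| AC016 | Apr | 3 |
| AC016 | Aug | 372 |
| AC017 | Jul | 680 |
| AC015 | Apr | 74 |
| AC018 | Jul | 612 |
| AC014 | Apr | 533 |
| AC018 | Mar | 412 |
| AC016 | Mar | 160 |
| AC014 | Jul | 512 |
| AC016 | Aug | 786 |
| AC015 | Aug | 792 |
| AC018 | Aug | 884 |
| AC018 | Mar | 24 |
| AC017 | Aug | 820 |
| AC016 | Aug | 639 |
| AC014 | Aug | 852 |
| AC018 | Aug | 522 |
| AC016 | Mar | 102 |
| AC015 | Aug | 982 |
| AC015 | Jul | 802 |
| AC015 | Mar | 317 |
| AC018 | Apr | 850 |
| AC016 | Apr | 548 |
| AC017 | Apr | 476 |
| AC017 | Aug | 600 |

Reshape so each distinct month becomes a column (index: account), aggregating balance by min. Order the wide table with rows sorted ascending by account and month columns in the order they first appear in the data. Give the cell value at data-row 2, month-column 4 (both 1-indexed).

288

With rows sorted ascending by account, row 2 is account=AC015. month columns in first-appearance order: Apr, Mar, Jul, Aug; column 4 is Aug.
Long rows with account=AC015, month=Aug: min(288, 792, 982) = 288.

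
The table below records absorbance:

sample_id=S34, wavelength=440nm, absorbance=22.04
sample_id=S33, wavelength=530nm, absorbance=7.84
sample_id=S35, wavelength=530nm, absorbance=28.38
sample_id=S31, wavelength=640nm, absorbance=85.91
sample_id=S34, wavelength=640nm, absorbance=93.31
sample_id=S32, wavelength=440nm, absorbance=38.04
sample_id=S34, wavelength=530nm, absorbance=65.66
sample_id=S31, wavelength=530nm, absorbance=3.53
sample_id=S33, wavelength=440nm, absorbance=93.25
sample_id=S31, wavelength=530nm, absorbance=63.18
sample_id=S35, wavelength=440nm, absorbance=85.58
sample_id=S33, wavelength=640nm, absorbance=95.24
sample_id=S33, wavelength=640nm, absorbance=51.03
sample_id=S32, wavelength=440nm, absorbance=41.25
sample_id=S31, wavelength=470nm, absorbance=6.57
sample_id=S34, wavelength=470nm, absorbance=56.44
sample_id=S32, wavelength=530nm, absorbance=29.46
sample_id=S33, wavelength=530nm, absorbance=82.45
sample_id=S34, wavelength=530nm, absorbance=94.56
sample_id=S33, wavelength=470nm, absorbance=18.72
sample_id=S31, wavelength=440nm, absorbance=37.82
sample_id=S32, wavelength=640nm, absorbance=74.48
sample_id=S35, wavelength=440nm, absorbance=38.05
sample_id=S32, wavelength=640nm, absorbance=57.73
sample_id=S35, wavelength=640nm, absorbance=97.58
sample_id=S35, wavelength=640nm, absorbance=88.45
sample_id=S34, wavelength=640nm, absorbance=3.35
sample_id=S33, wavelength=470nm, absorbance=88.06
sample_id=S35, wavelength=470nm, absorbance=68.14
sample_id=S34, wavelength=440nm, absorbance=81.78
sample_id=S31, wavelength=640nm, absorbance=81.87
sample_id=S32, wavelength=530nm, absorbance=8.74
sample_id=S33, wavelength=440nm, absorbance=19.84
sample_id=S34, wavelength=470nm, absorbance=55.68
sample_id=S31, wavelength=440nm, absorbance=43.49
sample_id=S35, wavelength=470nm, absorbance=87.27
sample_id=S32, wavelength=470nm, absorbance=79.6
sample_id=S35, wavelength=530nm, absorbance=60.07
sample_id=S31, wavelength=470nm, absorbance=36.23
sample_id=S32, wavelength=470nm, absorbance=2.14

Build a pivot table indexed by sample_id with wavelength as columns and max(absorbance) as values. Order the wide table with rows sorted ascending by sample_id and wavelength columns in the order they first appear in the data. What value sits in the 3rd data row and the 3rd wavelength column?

95.24

With rows sorted ascending by sample_id, row 3 is sample_id=S33. wavelength columns in first-appearance order: 440nm, 530nm, 640nm, 470nm; column 3 is 640nm.
Long rows with sample_id=S33, wavelength=640nm: max(95.24, 51.03) = 95.24.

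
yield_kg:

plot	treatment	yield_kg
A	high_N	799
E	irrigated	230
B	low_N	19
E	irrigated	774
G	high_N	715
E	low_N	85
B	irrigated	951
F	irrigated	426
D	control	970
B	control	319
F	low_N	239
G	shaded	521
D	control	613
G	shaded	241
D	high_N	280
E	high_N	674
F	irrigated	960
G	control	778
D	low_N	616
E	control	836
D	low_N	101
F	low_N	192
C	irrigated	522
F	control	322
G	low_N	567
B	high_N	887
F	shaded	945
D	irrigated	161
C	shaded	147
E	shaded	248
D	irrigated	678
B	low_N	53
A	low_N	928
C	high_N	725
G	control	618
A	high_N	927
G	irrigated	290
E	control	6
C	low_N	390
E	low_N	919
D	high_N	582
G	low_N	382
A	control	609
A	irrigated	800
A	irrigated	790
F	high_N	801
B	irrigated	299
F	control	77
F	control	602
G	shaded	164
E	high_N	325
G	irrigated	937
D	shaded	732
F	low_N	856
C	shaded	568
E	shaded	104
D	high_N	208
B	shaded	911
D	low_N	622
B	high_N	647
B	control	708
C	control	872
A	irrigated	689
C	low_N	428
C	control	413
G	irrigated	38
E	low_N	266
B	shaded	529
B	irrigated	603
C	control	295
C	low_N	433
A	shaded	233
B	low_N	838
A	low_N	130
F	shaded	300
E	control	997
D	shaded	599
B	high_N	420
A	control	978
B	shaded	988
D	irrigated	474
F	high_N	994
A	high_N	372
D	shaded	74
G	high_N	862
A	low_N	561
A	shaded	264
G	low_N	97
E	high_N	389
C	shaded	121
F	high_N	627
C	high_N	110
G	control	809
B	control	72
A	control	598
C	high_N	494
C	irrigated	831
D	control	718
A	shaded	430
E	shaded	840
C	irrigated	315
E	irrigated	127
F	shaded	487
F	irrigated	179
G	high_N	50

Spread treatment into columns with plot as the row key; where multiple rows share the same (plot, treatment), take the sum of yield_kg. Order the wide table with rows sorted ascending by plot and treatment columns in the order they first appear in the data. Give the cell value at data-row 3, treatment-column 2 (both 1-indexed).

With rows sorted ascending by plot, row 3 is plot=C. treatment columns in first-appearance order: high_N, irrigated, low_N, control, shaded; column 2 is irrigated.
Long rows with plot=C, treatment=irrigated: 522 + 831 + 315 = 1668.

1668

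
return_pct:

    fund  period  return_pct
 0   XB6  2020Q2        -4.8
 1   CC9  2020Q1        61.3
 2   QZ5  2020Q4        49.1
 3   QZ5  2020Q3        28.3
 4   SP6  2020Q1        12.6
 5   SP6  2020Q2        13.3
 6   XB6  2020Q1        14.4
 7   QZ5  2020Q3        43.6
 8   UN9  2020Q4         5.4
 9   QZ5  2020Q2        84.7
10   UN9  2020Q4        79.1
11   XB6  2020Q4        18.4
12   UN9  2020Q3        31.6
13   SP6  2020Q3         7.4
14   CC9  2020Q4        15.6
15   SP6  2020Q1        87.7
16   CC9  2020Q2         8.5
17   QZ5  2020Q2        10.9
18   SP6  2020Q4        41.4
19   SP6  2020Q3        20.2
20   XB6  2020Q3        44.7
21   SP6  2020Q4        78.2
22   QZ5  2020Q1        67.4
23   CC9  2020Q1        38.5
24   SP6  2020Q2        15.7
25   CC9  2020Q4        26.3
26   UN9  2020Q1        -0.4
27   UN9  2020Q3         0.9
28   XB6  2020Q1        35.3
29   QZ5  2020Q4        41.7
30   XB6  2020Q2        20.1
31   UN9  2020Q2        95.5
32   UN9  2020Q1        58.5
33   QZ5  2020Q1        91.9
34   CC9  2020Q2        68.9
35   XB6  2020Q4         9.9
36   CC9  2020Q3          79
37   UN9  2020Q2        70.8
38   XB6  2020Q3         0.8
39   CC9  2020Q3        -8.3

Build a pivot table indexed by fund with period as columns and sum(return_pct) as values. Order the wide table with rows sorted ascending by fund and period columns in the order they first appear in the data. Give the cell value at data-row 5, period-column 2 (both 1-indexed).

49.7

With rows sorted ascending by fund, row 5 is fund=XB6. period columns in first-appearance order: 2020Q2, 2020Q1, 2020Q4, 2020Q3; column 2 is 2020Q1.
Long rows with fund=XB6, period=2020Q1: 14.4 + 35.3 = 49.7.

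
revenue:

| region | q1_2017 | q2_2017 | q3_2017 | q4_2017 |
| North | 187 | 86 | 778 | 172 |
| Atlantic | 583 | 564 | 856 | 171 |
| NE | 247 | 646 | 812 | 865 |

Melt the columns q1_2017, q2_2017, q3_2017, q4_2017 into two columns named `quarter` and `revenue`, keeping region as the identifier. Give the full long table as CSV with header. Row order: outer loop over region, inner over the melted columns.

region,quarter,revenue
North,q1_2017,187
North,q2_2017,86
North,q3_2017,778
North,q4_2017,172
Atlantic,q1_2017,583
Atlantic,q2_2017,564
Atlantic,q3_2017,856
Atlantic,q4_2017,171
NE,q1_2017,247
NE,q2_2017,646
NE,q3_2017,812
NE,q4_2017,865

Each (region, column) pair becomes one row: 3 × 4 = 12 rows.
For example, (North, q1_2017) → revenue=187.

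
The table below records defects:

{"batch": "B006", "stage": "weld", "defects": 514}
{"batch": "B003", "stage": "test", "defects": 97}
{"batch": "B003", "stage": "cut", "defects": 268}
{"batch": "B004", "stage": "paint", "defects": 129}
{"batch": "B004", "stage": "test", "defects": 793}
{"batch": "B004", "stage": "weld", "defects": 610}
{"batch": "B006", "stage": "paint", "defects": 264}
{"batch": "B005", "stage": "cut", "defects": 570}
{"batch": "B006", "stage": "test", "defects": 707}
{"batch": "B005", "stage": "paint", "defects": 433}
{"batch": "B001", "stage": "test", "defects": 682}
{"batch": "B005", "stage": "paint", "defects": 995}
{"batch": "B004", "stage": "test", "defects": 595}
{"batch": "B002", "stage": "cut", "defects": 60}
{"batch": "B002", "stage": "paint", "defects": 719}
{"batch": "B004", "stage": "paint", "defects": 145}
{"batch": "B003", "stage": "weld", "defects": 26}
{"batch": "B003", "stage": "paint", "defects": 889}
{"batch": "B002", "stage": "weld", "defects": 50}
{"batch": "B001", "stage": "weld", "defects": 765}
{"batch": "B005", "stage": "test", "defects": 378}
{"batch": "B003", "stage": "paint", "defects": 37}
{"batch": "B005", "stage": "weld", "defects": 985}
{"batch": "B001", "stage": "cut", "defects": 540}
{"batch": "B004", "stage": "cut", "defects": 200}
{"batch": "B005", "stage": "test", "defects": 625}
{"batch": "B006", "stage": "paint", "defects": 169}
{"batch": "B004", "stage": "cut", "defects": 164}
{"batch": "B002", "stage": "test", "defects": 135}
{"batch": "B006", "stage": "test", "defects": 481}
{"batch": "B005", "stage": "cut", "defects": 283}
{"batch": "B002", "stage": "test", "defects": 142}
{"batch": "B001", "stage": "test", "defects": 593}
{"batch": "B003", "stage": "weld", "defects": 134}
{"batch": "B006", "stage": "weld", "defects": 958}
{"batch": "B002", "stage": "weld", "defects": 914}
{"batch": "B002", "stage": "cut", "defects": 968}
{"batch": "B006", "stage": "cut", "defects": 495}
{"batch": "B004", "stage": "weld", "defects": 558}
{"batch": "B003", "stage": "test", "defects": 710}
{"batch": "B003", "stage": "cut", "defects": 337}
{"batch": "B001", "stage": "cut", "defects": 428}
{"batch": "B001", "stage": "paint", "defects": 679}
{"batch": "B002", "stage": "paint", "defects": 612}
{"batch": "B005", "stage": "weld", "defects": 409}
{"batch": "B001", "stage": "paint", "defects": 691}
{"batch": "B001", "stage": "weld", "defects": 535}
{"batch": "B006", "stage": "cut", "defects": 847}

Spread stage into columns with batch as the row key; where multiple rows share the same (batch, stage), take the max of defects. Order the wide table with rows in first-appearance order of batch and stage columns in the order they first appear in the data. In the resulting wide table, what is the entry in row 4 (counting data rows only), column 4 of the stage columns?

995

With rows in first-appearance order of batch, row 4 is batch=B005. stage columns in first-appearance order: weld, test, cut, paint; column 4 is paint.
Long rows with batch=B005, stage=paint: max(433, 995) = 995.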